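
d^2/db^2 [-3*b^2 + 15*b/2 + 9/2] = -6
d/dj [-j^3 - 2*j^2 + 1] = j*(-3*j - 4)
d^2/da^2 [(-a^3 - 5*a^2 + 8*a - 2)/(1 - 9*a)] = 2*(81*a^3 - 27*a^2 + 3*a + 95)/(729*a^3 - 243*a^2 + 27*a - 1)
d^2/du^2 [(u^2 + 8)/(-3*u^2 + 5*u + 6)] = 10*(-3*u^3 - 54*u^2 + 72*u - 76)/(27*u^6 - 135*u^5 + 63*u^4 + 415*u^3 - 126*u^2 - 540*u - 216)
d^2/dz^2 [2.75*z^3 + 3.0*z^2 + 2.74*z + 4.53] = 16.5*z + 6.0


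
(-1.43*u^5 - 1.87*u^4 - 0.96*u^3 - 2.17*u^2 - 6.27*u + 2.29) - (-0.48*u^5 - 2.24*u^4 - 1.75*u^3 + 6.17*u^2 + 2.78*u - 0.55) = -0.95*u^5 + 0.37*u^4 + 0.79*u^3 - 8.34*u^2 - 9.05*u + 2.84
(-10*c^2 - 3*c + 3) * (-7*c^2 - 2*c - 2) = 70*c^4 + 41*c^3 + 5*c^2 - 6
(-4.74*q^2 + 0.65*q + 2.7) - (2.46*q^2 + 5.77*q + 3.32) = -7.2*q^2 - 5.12*q - 0.62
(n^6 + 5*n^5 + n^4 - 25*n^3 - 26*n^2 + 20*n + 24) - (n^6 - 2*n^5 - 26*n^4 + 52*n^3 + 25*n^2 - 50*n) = 7*n^5 + 27*n^4 - 77*n^3 - 51*n^2 + 70*n + 24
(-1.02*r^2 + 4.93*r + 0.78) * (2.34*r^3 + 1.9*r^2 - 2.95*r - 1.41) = -2.3868*r^5 + 9.5982*r^4 + 14.2012*r^3 - 11.6233*r^2 - 9.2523*r - 1.0998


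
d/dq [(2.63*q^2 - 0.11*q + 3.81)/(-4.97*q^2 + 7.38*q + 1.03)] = (18.8627*q^2 + 43.2892*q - 28.2311)/(24.7009*q^4 - 73.3572*q^3 + 44.2262*q^2 + 15.2028*q + 1.0609)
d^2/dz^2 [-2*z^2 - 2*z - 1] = -4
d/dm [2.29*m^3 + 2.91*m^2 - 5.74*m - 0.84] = 6.87*m^2 + 5.82*m - 5.74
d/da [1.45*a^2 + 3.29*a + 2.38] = 2.9*a + 3.29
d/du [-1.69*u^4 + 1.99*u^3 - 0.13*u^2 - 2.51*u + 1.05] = -6.76*u^3 + 5.97*u^2 - 0.26*u - 2.51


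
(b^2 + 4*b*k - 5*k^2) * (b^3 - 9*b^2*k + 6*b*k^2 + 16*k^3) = b^5 - 5*b^4*k - 35*b^3*k^2 + 85*b^2*k^3 + 34*b*k^4 - 80*k^5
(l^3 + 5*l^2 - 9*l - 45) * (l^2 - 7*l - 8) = l^5 - 2*l^4 - 52*l^3 - 22*l^2 + 387*l + 360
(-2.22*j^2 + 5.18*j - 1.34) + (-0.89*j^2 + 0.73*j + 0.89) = -3.11*j^2 + 5.91*j - 0.45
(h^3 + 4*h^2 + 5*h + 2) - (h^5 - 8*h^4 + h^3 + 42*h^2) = -h^5 + 8*h^4 - 38*h^2 + 5*h + 2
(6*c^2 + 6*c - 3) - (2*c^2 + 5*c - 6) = 4*c^2 + c + 3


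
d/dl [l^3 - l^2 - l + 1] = 3*l^2 - 2*l - 1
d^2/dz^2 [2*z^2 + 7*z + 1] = 4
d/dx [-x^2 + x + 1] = 1 - 2*x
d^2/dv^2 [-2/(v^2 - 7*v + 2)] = 4*(v^2 - 7*v - (2*v - 7)^2 + 2)/(v^2 - 7*v + 2)^3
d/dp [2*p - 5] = 2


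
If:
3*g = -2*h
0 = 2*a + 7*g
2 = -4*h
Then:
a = -7/6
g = 1/3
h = -1/2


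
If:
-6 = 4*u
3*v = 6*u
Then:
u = -3/2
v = -3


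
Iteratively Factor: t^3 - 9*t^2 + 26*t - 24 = (t - 3)*(t^2 - 6*t + 8) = (t - 4)*(t - 3)*(t - 2)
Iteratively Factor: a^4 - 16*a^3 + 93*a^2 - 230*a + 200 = (a - 5)*(a^3 - 11*a^2 + 38*a - 40) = (a - 5)^2*(a^2 - 6*a + 8) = (a - 5)^2*(a - 4)*(a - 2)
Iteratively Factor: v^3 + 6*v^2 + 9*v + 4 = (v + 1)*(v^2 + 5*v + 4) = (v + 1)*(v + 4)*(v + 1)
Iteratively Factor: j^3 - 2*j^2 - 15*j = (j + 3)*(j^2 - 5*j) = j*(j + 3)*(j - 5)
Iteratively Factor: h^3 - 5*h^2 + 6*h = (h - 3)*(h^2 - 2*h) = (h - 3)*(h - 2)*(h)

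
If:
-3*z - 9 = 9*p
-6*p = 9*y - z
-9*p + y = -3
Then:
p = 4/15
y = -3/5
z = -19/5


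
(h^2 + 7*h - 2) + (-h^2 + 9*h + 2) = 16*h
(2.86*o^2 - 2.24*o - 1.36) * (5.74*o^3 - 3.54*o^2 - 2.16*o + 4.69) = 16.4164*o^5 - 22.982*o^4 - 6.0544*o^3 + 23.0662*o^2 - 7.568*o - 6.3784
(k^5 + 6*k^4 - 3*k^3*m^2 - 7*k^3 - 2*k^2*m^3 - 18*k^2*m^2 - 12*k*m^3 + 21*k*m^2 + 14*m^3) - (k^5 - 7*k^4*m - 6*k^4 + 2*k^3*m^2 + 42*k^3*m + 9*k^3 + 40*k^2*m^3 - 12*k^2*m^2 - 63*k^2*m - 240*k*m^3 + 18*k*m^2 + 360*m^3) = 7*k^4*m + 12*k^4 - 5*k^3*m^2 - 42*k^3*m - 16*k^3 - 42*k^2*m^3 - 6*k^2*m^2 + 63*k^2*m + 228*k*m^3 + 3*k*m^2 - 346*m^3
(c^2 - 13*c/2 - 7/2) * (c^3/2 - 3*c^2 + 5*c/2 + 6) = c^5/2 - 25*c^4/4 + 81*c^3/4 + c^2/4 - 191*c/4 - 21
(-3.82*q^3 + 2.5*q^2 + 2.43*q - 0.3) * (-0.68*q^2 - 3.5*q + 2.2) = 2.5976*q^5 + 11.67*q^4 - 18.8064*q^3 - 2.801*q^2 + 6.396*q - 0.66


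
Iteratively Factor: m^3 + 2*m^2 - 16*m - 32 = (m + 4)*(m^2 - 2*m - 8) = (m + 2)*(m + 4)*(m - 4)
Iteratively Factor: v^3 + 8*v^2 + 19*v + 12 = (v + 3)*(v^2 + 5*v + 4) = (v + 3)*(v + 4)*(v + 1)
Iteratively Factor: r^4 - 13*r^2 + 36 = (r - 2)*(r^3 + 2*r^2 - 9*r - 18) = (r - 2)*(r + 2)*(r^2 - 9) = (r - 2)*(r + 2)*(r + 3)*(r - 3)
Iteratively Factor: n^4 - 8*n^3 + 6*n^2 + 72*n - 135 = (n - 3)*(n^3 - 5*n^2 - 9*n + 45) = (n - 3)^2*(n^2 - 2*n - 15) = (n - 5)*(n - 3)^2*(n + 3)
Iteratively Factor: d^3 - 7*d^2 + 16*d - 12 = (d - 2)*(d^2 - 5*d + 6) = (d - 2)^2*(d - 3)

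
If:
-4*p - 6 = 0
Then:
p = -3/2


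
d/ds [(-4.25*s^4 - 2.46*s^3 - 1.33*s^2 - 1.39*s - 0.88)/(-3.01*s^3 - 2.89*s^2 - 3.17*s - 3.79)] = (12.7925*s^6 + 24.565*s^5 + 43.5236*s^4 + 71.6586*s^3 + 20.2228*s^2 + 4.995*s + 2.4785)/(9.0601*s^6 + 17.3978*s^5 + 27.4355*s^4 + 41.1384*s^3 + 31.9551*s^2 + 24.0286*s + 14.3641)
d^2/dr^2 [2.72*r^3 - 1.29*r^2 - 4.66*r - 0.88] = 16.32*r - 2.58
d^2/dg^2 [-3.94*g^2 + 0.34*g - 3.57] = -7.88000000000000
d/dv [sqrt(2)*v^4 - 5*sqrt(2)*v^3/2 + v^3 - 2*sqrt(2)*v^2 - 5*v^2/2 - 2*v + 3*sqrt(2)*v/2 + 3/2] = 4*sqrt(2)*v^3 - 15*sqrt(2)*v^2/2 + 3*v^2 - 4*sqrt(2)*v - 5*v - 2 + 3*sqrt(2)/2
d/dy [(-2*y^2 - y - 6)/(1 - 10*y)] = (20*y^2 - 4*y - 61)/(100*y^2 - 20*y + 1)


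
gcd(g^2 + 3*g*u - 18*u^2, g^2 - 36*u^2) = g + 6*u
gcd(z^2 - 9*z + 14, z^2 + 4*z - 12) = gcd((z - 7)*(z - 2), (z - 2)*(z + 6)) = z - 2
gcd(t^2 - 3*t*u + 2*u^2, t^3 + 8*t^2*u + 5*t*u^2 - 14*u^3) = t - u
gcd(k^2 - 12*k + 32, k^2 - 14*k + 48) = k - 8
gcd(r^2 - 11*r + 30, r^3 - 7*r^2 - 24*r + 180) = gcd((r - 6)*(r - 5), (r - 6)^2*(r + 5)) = r - 6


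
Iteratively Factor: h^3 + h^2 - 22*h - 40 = (h - 5)*(h^2 + 6*h + 8) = (h - 5)*(h + 2)*(h + 4)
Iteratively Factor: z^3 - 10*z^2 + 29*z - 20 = (z - 4)*(z^2 - 6*z + 5) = (z - 4)*(z - 1)*(z - 5)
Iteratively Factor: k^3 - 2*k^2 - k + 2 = (k + 1)*(k^2 - 3*k + 2) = (k - 2)*(k + 1)*(k - 1)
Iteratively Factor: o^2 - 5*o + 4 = (o - 1)*(o - 4)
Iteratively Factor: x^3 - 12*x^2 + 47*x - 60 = (x - 5)*(x^2 - 7*x + 12) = (x - 5)*(x - 3)*(x - 4)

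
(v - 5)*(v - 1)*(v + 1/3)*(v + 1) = v^4 - 14*v^3/3 - 8*v^2/3 + 14*v/3 + 5/3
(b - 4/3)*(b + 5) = b^2 + 11*b/3 - 20/3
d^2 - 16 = (d - 4)*(d + 4)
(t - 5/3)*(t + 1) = t^2 - 2*t/3 - 5/3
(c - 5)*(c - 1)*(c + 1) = c^3 - 5*c^2 - c + 5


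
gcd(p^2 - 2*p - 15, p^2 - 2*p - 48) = 1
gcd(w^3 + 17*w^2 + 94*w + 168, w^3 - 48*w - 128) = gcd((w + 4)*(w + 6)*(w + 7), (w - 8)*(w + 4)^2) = w + 4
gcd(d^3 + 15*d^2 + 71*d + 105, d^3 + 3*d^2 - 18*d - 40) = d + 5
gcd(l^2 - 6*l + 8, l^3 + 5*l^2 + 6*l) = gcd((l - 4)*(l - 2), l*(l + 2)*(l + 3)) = 1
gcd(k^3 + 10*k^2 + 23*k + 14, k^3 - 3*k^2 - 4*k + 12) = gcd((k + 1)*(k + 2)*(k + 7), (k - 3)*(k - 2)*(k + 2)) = k + 2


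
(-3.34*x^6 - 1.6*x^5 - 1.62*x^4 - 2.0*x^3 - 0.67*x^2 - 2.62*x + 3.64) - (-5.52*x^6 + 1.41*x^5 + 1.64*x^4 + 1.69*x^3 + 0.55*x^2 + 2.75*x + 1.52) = 2.18*x^6 - 3.01*x^5 - 3.26*x^4 - 3.69*x^3 - 1.22*x^2 - 5.37*x + 2.12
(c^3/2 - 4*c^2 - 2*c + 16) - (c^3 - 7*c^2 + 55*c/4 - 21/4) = -c^3/2 + 3*c^2 - 63*c/4 + 85/4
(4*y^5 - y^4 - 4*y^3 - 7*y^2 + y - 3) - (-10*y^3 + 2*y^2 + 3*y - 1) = 4*y^5 - y^4 + 6*y^3 - 9*y^2 - 2*y - 2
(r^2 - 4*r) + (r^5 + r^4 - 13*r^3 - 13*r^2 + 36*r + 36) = r^5 + r^4 - 13*r^3 - 12*r^2 + 32*r + 36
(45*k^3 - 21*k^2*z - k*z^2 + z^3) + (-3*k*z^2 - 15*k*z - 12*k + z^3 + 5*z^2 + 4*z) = 45*k^3 - 21*k^2*z - 4*k*z^2 - 15*k*z - 12*k + 2*z^3 + 5*z^2 + 4*z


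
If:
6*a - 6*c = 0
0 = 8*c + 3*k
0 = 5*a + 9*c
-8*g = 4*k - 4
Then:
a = 0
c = 0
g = 1/2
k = 0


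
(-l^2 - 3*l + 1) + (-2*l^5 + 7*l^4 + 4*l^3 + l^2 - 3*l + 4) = -2*l^5 + 7*l^4 + 4*l^3 - 6*l + 5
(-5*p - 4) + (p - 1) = -4*p - 5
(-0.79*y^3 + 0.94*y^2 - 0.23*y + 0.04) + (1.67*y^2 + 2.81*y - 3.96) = -0.79*y^3 + 2.61*y^2 + 2.58*y - 3.92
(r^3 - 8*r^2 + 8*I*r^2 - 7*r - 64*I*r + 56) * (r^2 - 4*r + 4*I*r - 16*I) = r^5 - 12*r^4 + 12*I*r^4 - 7*r^3 - 144*I*r^3 + 468*r^2 + 356*I*r^2 - 1248*r + 336*I*r - 896*I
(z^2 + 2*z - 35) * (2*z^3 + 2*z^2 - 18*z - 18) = 2*z^5 + 6*z^4 - 84*z^3 - 124*z^2 + 594*z + 630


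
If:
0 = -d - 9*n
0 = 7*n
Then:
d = 0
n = 0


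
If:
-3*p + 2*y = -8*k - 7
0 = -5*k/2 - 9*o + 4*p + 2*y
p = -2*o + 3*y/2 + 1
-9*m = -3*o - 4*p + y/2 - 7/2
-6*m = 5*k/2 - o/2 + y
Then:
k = -5780/7909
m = 19733/47454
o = 294/7909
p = -383/7909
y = -5136/7909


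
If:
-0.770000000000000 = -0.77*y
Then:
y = 1.00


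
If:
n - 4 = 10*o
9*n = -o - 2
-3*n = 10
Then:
No Solution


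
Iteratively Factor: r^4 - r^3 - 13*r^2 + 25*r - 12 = (r - 1)*(r^3 - 13*r + 12) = (r - 3)*(r - 1)*(r^2 + 3*r - 4) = (r - 3)*(r - 1)*(r + 4)*(r - 1)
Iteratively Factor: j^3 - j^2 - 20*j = (j)*(j^2 - j - 20) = j*(j - 5)*(j + 4)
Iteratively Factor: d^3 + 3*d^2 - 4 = (d + 2)*(d^2 + d - 2) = (d + 2)^2*(d - 1)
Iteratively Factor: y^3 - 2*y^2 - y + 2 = (y - 2)*(y^2 - 1) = (y - 2)*(y + 1)*(y - 1)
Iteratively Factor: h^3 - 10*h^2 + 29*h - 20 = (h - 5)*(h^2 - 5*h + 4) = (h - 5)*(h - 4)*(h - 1)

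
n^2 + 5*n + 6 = (n + 2)*(n + 3)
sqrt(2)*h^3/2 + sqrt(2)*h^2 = h^2*(sqrt(2)*h/2 + sqrt(2))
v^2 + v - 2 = (v - 1)*(v + 2)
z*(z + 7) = z^2 + 7*z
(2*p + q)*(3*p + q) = 6*p^2 + 5*p*q + q^2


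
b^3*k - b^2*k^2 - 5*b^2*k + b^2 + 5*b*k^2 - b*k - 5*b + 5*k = (b - 5)*(b - k)*(b*k + 1)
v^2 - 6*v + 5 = (v - 5)*(v - 1)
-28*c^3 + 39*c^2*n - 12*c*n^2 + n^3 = (-7*c + n)*(-4*c + n)*(-c + n)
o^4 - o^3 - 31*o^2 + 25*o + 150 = (o - 5)*(o - 3)*(o + 2)*(o + 5)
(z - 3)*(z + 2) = z^2 - z - 6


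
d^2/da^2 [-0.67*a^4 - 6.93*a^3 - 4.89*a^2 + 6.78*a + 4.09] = -8.04*a^2 - 41.58*a - 9.78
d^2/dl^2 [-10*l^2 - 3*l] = -20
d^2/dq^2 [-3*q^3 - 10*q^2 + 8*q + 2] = -18*q - 20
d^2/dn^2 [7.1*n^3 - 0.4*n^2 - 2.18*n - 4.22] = 42.6*n - 0.8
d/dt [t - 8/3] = 1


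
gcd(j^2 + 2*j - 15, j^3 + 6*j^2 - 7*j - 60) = j^2 + 2*j - 15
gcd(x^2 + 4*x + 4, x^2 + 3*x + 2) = x + 2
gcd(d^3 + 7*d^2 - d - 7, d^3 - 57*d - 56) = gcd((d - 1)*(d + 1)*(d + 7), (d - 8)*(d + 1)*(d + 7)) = d^2 + 8*d + 7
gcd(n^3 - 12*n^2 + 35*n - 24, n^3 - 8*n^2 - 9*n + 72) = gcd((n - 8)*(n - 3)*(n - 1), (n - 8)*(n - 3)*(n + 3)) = n^2 - 11*n + 24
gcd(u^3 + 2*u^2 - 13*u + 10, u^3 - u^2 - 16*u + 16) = u - 1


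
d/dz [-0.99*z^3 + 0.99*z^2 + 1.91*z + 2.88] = -2.97*z^2 + 1.98*z + 1.91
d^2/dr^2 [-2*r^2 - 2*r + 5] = -4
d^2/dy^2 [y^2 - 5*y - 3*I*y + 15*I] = 2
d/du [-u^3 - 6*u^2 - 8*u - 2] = -3*u^2 - 12*u - 8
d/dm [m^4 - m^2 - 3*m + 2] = 4*m^3 - 2*m - 3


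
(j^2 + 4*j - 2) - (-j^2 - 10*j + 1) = 2*j^2 + 14*j - 3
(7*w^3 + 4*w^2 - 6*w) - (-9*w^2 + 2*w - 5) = 7*w^3 + 13*w^2 - 8*w + 5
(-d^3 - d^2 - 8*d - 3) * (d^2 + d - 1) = -d^5 - 2*d^4 - 8*d^3 - 10*d^2 + 5*d + 3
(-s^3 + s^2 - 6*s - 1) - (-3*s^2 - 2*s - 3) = -s^3 + 4*s^2 - 4*s + 2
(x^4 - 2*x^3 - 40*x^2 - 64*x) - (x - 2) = x^4 - 2*x^3 - 40*x^2 - 65*x + 2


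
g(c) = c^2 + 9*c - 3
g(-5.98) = -21.06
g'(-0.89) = 7.22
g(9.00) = 159.00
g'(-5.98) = -2.96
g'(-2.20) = 4.60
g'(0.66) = 10.32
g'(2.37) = 13.74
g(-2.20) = -17.96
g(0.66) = 3.38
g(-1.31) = -13.07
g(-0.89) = -10.22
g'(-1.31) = 6.38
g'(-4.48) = 0.04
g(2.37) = 23.95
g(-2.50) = -19.25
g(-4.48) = -23.25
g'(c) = 2*c + 9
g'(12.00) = 33.00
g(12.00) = 249.00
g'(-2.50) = 4.00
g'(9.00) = 27.00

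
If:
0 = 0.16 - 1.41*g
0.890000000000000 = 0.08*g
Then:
No Solution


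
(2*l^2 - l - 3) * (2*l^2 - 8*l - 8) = 4*l^4 - 18*l^3 - 14*l^2 + 32*l + 24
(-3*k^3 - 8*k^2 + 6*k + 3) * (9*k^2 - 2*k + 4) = -27*k^5 - 66*k^4 + 58*k^3 - 17*k^2 + 18*k + 12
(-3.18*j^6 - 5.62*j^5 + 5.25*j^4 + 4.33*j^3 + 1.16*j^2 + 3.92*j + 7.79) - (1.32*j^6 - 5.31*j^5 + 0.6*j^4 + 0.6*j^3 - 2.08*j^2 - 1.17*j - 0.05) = -4.5*j^6 - 0.31*j^5 + 4.65*j^4 + 3.73*j^3 + 3.24*j^2 + 5.09*j + 7.84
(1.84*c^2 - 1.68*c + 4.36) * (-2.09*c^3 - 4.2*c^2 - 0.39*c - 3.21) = -3.8456*c^5 - 4.2168*c^4 - 2.774*c^3 - 23.5632*c^2 + 3.6924*c - 13.9956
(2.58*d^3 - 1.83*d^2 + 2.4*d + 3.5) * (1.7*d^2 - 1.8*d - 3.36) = 4.386*d^5 - 7.755*d^4 - 1.2948*d^3 + 7.7788*d^2 - 14.364*d - 11.76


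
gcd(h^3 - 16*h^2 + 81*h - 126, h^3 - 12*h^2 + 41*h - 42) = h^2 - 10*h + 21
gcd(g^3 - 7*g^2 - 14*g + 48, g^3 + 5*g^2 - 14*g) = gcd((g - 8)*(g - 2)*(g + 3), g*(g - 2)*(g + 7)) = g - 2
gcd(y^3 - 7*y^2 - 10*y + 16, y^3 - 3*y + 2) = y^2 + y - 2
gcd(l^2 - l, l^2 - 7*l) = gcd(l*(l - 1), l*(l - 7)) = l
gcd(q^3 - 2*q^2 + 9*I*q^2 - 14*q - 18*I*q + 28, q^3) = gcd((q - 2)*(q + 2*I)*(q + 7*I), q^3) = 1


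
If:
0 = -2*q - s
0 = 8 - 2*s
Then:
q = -2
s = 4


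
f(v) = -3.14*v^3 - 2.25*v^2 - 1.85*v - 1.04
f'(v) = -9.42*v^2 - 4.5*v - 1.85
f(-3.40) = 102.65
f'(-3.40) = -95.45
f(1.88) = -33.33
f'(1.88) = -43.60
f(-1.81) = 13.56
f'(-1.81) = -24.57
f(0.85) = -6.17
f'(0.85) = -12.48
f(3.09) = -120.88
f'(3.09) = -105.70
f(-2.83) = 57.34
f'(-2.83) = -64.56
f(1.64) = -23.98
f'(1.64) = -34.57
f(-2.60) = 43.75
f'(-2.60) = -53.83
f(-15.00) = 10117.96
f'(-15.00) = -2053.85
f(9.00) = -2489.00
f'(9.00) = -805.37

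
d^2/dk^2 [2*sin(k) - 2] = -2*sin(k)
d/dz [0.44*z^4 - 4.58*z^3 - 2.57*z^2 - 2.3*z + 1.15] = 1.76*z^3 - 13.74*z^2 - 5.14*z - 2.3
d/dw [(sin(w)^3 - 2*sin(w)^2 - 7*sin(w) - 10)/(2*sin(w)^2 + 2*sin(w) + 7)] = (2*sin(w)^4 + 4*sin(w)^3 + 31*sin(w)^2 + 12*sin(w) - 29)*cos(w)/(2*sin(w) - cos(2*w) + 8)^2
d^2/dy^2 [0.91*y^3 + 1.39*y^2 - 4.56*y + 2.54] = 5.46*y + 2.78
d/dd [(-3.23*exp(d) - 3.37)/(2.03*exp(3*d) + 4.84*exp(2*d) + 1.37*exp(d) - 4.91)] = (13.1138*exp(3*d) + 36.1565*exp(2*d) + 32.6216*exp(d) + 20.4762)*exp(d)/(4.1209*exp(6*d) + 19.6504*exp(5*d) + 28.9878*exp(4*d) - 6.673*exp(3*d) - 45.6519*exp(2*d) - 13.4534*exp(d) + 24.1081)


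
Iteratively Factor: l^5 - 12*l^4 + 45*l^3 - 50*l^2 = (l - 5)*(l^4 - 7*l^3 + 10*l^2) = (l - 5)^2*(l^3 - 2*l^2) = l*(l - 5)^2*(l^2 - 2*l) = l^2*(l - 5)^2*(l - 2)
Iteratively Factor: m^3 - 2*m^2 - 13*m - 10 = (m - 5)*(m^2 + 3*m + 2) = (m - 5)*(m + 1)*(m + 2)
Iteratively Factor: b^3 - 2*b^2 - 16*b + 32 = (b - 4)*(b^2 + 2*b - 8) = (b - 4)*(b - 2)*(b + 4)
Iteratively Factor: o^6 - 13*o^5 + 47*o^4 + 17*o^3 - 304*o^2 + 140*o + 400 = (o + 2)*(o^5 - 15*o^4 + 77*o^3 - 137*o^2 - 30*o + 200) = (o - 5)*(o + 2)*(o^4 - 10*o^3 + 27*o^2 - 2*o - 40) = (o - 5)*(o + 1)*(o + 2)*(o^3 - 11*o^2 + 38*o - 40) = (o - 5)*(o - 2)*(o + 1)*(o + 2)*(o^2 - 9*o + 20) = (o - 5)*(o - 4)*(o - 2)*(o + 1)*(o + 2)*(o - 5)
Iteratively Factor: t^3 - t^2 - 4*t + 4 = (t + 2)*(t^2 - 3*t + 2) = (t - 1)*(t + 2)*(t - 2)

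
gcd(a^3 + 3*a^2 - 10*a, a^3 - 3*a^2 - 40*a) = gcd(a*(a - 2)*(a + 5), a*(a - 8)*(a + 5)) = a^2 + 5*a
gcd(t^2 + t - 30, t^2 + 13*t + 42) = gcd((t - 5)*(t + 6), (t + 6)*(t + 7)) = t + 6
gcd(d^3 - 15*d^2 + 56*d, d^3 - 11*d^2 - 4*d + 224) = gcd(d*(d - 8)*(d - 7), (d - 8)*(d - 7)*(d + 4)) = d^2 - 15*d + 56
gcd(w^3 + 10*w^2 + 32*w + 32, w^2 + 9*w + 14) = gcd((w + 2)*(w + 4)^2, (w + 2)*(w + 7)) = w + 2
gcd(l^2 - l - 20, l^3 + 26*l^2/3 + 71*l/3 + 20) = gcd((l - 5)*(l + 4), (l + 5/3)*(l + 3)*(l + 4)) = l + 4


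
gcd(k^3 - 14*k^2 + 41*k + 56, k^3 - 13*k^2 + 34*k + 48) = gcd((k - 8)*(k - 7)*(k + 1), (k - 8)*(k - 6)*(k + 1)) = k^2 - 7*k - 8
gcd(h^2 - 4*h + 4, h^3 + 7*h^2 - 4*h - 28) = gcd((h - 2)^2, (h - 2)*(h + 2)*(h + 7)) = h - 2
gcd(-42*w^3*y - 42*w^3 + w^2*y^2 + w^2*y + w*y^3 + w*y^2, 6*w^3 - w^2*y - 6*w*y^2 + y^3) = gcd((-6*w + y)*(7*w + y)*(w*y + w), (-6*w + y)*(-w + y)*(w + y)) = -6*w + y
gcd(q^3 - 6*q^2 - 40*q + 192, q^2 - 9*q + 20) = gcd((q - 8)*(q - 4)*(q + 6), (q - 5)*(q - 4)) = q - 4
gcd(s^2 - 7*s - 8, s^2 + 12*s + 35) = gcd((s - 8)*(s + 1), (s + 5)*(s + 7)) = 1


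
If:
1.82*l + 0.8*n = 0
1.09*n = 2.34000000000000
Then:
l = -0.94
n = 2.15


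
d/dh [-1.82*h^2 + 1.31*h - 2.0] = 1.31 - 3.64*h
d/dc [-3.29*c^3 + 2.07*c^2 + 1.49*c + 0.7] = -9.87*c^2 + 4.14*c + 1.49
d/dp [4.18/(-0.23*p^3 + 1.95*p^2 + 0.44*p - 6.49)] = (2.8842*p^2 - 16.302*p - 1.8392)/(0.23*p^3 - 1.95*p^2 - 0.44*p + 6.49)^2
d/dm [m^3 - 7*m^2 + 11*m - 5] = 3*m^2 - 14*m + 11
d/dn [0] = 0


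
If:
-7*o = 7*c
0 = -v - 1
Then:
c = -o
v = -1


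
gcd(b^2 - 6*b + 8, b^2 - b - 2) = b - 2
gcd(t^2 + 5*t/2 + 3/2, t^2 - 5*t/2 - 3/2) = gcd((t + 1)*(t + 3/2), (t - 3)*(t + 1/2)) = 1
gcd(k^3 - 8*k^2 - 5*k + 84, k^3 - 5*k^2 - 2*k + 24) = k - 4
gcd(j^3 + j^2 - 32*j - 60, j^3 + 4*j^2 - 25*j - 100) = j + 5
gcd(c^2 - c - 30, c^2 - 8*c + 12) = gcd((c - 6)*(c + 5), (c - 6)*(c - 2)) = c - 6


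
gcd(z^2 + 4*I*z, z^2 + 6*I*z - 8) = z + 4*I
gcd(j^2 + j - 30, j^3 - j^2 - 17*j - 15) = j - 5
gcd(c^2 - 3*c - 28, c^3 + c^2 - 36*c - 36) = 1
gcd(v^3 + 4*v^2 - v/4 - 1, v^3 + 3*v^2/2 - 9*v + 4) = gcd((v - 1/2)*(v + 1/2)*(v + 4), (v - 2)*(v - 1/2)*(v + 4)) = v^2 + 7*v/2 - 2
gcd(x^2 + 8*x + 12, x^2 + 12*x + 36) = x + 6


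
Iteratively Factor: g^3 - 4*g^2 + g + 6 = (g - 3)*(g^2 - g - 2) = (g - 3)*(g - 2)*(g + 1)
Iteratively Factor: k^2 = (k)*(k)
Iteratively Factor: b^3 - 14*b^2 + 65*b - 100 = (b - 5)*(b^2 - 9*b + 20) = (b - 5)*(b - 4)*(b - 5)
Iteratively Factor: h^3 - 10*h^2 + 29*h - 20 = (h - 5)*(h^2 - 5*h + 4) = (h - 5)*(h - 4)*(h - 1)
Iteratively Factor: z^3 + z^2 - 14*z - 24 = (z - 4)*(z^2 + 5*z + 6) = (z - 4)*(z + 2)*(z + 3)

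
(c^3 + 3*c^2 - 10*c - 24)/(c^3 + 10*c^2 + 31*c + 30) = (c^2 + c - 12)/(c^2 + 8*c + 15)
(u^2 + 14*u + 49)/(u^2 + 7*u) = (u + 7)/u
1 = 1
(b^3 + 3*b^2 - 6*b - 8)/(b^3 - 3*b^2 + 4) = (b + 4)/(b - 2)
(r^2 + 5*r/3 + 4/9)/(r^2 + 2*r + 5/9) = (3*r + 4)/(3*r + 5)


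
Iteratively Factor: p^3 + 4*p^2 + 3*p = (p + 3)*(p^2 + p) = p*(p + 3)*(p + 1)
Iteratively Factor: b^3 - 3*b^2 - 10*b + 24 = (b - 2)*(b^2 - b - 12) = (b - 4)*(b - 2)*(b + 3)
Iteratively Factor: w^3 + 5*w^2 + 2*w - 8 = (w + 4)*(w^2 + w - 2) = (w - 1)*(w + 4)*(w + 2)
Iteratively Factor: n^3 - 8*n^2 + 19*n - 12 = (n - 4)*(n^2 - 4*n + 3) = (n - 4)*(n - 1)*(n - 3)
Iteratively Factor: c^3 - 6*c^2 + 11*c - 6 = (c - 1)*(c^2 - 5*c + 6) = (c - 3)*(c - 1)*(c - 2)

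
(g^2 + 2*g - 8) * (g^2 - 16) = g^4 + 2*g^3 - 24*g^2 - 32*g + 128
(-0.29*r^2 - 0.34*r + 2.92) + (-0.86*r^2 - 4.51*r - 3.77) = -1.15*r^2 - 4.85*r - 0.85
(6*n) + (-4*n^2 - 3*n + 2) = -4*n^2 + 3*n + 2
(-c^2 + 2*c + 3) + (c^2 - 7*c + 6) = 9 - 5*c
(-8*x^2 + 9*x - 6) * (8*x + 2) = -64*x^3 + 56*x^2 - 30*x - 12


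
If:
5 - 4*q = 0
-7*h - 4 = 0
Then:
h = -4/7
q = 5/4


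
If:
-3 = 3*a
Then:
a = -1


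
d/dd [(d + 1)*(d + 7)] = 2*d + 8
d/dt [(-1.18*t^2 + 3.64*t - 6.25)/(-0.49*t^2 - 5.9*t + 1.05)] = (8.7456*t^2 - 8.603*t - 33.053)/(0.2401*t^4 + 5.782*t^3 + 33.781*t^2 - 12.39*t + 1.1025)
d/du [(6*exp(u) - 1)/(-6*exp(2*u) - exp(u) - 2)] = ((6*exp(u) - 1)*(12*exp(u) + 1) - 36*exp(2*u) - 6*exp(u) - 12)*exp(u)/(6*exp(2*u) + exp(u) + 2)^2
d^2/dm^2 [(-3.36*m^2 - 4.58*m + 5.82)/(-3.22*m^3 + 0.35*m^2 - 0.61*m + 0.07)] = (69.675648*m^6 + 284.923632*m^5 - 794.697288*m^4 + 100.113804*m^3 - 60.9735*m^2 - 1.088808*m - 3.622004)/(33.386248*m^9 - 10.88682*m^8 + 20.157522*m^7 - 6.345059*m^6 + 4.292001*m^5 - 1.241394*m^4 + 0.363985*m^3 - 0.083286*m^2 + 0.008967*m - 0.000343)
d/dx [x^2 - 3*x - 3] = 2*x - 3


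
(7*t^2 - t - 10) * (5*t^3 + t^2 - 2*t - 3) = 35*t^5 + 2*t^4 - 65*t^3 - 29*t^2 + 23*t + 30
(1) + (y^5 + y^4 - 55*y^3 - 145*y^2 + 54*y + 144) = y^5 + y^4 - 55*y^3 - 145*y^2 + 54*y + 145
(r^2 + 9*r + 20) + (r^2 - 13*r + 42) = 2*r^2 - 4*r + 62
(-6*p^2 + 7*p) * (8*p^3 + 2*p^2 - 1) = -48*p^5 + 44*p^4 + 14*p^3 + 6*p^2 - 7*p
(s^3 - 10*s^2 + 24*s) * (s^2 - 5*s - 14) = s^5 - 15*s^4 + 60*s^3 + 20*s^2 - 336*s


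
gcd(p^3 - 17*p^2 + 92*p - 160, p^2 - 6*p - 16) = p - 8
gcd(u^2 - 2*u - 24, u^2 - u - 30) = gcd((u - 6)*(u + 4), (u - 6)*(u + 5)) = u - 6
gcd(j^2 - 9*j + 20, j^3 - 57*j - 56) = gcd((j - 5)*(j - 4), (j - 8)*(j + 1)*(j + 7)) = 1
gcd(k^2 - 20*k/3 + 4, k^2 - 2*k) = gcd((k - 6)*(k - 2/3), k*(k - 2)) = 1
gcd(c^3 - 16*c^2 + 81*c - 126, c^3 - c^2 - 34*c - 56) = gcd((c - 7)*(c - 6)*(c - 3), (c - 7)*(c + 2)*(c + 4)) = c - 7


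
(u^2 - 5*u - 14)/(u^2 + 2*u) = (u - 7)/u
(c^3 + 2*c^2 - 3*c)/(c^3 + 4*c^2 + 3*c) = (c - 1)/(c + 1)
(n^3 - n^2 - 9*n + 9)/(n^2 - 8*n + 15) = (n^2 + 2*n - 3)/(n - 5)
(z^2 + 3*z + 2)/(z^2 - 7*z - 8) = (z + 2)/(z - 8)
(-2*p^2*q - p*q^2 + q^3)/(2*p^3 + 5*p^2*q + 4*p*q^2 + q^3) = q*(-2*p + q)/(2*p^2 + 3*p*q + q^2)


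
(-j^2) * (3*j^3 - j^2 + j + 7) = -3*j^5 + j^4 - j^3 - 7*j^2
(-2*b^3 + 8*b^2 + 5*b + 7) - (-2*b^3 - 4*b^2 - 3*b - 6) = 12*b^2 + 8*b + 13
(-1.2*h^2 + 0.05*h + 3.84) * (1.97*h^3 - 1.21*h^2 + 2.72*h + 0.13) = -2.364*h^5 + 1.5505*h^4 + 4.2403*h^3 - 4.6664*h^2 + 10.4513*h + 0.4992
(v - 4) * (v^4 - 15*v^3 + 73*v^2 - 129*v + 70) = v^5 - 19*v^4 + 133*v^3 - 421*v^2 + 586*v - 280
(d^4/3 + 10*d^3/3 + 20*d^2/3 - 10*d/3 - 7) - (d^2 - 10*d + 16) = d^4/3 + 10*d^3/3 + 17*d^2/3 + 20*d/3 - 23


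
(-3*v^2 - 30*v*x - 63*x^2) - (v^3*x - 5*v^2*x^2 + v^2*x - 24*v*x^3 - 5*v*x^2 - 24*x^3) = -v^3*x + 5*v^2*x^2 - v^2*x - 3*v^2 + 24*v*x^3 + 5*v*x^2 - 30*v*x + 24*x^3 - 63*x^2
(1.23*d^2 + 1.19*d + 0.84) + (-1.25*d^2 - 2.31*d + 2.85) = -0.02*d^2 - 1.12*d + 3.69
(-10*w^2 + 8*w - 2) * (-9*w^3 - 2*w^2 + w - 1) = 90*w^5 - 52*w^4 - 8*w^3 + 22*w^2 - 10*w + 2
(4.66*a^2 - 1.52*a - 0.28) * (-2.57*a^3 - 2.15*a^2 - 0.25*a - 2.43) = -11.9762*a^5 - 6.1126*a^4 + 2.8226*a^3 - 10.3418*a^2 + 3.7636*a + 0.6804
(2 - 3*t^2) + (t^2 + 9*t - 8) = -2*t^2 + 9*t - 6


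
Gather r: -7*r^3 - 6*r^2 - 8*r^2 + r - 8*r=-7*r^3 - 14*r^2 - 7*r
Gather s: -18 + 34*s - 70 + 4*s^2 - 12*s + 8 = 4*s^2 + 22*s - 80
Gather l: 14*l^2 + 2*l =14*l^2 + 2*l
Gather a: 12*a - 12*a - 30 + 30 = 0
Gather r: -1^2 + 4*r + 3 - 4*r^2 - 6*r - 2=-4*r^2 - 2*r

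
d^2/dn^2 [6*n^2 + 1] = 12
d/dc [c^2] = 2*c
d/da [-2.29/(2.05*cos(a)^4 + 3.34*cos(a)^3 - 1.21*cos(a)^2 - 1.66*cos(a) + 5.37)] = (-18.778*cos(a)^3 - 22.9458*cos(a)^2 + 5.5418*cos(a) + 3.8014)*sin(a)/(2.05*cos(a)^4 + 3.34*cos(a)^3 - 1.21*cos(a)^2 - 1.66*cos(a) + 5.37)^2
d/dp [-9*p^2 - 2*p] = -18*p - 2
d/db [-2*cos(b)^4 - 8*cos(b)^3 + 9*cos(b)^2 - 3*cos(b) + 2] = (8*cos(b)^3 + 24*cos(b)^2 - 18*cos(b) + 3)*sin(b)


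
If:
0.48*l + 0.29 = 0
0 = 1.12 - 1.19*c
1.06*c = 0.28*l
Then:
No Solution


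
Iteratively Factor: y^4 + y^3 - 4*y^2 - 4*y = (y + 2)*(y^3 - y^2 - 2*y) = y*(y + 2)*(y^2 - y - 2) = y*(y + 1)*(y + 2)*(y - 2)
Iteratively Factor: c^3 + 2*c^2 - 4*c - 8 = (c + 2)*(c^2 - 4) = (c + 2)^2*(c - 2)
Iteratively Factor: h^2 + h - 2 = (h - 1)*(h + 2)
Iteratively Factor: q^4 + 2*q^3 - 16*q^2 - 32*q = (q)*(q^3 + 2*q^2 - 16*q - 32) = q*(q + 4)*(q^2 - 2*q - 8) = q*(q + 2)*(q + 4)*(q - 4)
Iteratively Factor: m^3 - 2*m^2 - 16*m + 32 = (m + 4)*(m^2 - 6*m + 8) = (m - 4)*(m + 4)*(m - 2)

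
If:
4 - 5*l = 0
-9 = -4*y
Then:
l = 4/5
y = 9/4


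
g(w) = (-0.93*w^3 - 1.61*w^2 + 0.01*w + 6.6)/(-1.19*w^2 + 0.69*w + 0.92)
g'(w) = (2.38*w - 0.69)*(-0.93*w^3 - 1.61*w^2 + 0.01*w + 6.6)/(-1.19*w^2 + 0.69*w + 0.92)^2 + (-2.79*w^2 - 3.22*w + 0.01)/(-1.19*w^2 + 0.69*w + 0.92)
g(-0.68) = -61.75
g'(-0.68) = -1442.32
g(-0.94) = -7.62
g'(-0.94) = -29.31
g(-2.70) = -1.37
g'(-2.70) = 0.20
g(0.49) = 6.28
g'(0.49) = 0.78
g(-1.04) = -5.43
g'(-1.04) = -16.17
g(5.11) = 5.99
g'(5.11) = 0.77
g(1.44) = -0.90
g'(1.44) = 23.25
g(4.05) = 5.16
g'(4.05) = 0.80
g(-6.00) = -3.24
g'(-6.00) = 0.71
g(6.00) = 6.67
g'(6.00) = 0.77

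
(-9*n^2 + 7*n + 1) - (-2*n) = -9*n^2 + 9*n + 1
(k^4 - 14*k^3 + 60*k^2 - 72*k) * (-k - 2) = -k^5 + 12*k^4 - 32*k^3 - 48*k^2 + 144*k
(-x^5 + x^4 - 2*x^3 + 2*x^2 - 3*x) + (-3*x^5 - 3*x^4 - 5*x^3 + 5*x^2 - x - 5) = -4*x^5 - 2*x^4 - 7*x^3 + 7*x^2 - 4*x - 5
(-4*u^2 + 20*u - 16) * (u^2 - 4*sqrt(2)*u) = -4*u^4 + 20*u^3 + 16*sqrt(2)*u^3 - 80*sqrt(2)*u^2 - 16*u^2 + 64*sqrt(2)*u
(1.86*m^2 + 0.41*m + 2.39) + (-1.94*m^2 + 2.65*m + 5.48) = -0.0799999999999998*m^2 + 3.06*m + 7.87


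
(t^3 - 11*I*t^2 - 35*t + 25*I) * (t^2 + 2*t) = t^5 + 2*t^4 - 11*I*t^4 - 35*t^3 - 22*I*t^3 - 70*t^2 + 25*I*t^2 + 50*I*t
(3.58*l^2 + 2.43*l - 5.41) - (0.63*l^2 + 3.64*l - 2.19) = 2.95*l^2 - 1.21*l - 3.22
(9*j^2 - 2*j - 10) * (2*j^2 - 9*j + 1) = 18*j^4 - 85*j^3 + 7*j^2 + 88*j - 10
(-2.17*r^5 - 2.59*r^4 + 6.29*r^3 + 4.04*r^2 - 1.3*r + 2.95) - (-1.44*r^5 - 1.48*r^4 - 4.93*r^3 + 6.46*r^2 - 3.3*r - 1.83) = -0.73*r^5 - 1.11*r^4 + 11.22*r^3 - 2.42*r^2 + 2.0*r + 4.78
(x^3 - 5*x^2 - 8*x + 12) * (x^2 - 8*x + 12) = x^5 - 13*x^4 + 44*x^3 + 16*x^2 - 192*x + 144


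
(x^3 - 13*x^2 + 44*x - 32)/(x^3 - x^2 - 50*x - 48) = (x^2 - 5*x + 4)/(x^2 + 7*x + 6)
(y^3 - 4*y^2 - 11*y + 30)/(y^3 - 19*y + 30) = (y^2 - 2*y - 15)/(y^2 + 2*y - 15)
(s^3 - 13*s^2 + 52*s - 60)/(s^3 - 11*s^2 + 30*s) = (s - 2)/s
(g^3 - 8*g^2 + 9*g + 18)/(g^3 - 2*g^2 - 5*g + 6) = (g^2 - 5*g - 6)/(g^2 + g - 2)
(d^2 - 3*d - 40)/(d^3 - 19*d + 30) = (d - 8)/(d^2 - 5*d + 6)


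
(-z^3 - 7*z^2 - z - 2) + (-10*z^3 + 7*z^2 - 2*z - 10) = -11*z^3 - 3*z - 12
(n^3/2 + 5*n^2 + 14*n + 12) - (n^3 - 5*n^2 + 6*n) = -n^3/2 + 10*n^2 + 8*n + 12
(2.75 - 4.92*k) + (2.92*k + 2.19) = 4.94 - 2.0*k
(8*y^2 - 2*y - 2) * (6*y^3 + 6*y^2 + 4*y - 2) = 48*y^5 + 36*y^4 + 8*y^3 - 36*y^2 - 4*y + 4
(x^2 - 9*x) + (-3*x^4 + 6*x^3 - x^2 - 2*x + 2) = -3*x^4 + 6*x^3 - 11*x + 2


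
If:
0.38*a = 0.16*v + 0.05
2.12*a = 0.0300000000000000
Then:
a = 0.01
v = -0.28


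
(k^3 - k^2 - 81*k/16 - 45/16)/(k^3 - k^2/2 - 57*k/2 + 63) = (16*k^2 + 32*k + 15)/(8*(2*k^2 + 5*k - 42))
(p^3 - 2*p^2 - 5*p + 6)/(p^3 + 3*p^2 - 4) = (p - 3)/(p + 2)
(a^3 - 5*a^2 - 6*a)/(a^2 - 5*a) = (a^2 - 5*a - 6)/(a - 5)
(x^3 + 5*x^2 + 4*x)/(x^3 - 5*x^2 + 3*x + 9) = x*(x + 4)/(x^2 - 6*x + 9)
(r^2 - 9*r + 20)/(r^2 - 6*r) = (r^2 - 9*r + 20)/(r*(r - 6))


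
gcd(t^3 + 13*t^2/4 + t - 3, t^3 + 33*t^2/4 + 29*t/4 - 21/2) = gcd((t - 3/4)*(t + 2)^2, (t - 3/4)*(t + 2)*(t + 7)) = t^2 + 5*t/4 - 3/2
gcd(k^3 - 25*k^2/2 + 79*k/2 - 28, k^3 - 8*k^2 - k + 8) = k^2 - 9*k + 8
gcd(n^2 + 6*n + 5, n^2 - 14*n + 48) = 1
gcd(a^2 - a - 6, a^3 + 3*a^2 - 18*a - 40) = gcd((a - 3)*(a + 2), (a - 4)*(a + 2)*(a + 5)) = a + 2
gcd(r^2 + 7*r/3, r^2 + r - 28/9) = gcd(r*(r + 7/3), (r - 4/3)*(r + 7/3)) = r + 7/3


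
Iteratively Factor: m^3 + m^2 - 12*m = (m - 3)*(m^2 + 4*m) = m*(m - 3)*(m + 4)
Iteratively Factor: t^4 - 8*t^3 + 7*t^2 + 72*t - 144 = (t - 3)*(t^3 - 5*t^2 - 8*t + 48) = (t - 4)*(t - 3)*(t^2 - t - 12) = (t - 4)^2*(t - 3)*(t + 3)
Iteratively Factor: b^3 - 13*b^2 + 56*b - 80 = (b - 5)*(b^2 - 8*b + 16) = (b - 5)*(b - 4)*(b - 4)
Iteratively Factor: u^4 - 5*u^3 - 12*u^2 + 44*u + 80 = (u - 4)*(u^3 - u^2 - 16*u - 20) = (u - 4)*(u + 2)*(u^2 - 3*u - 10) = (u - 5)*(u - 4)*(u + 2)*(u + 2)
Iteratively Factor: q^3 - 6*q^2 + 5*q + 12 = (q - 4)*(q^2 - 2*q - 3) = (q - 4)*(q - 3)*(q + 1)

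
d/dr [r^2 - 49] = 2*r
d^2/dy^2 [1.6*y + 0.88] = 0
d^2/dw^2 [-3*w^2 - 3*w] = -6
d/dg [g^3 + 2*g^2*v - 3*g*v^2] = 3*g^2 + 4*g*v - 3*v^2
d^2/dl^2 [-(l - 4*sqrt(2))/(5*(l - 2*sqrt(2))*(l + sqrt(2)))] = 2*(-l^3 + 12*sqrt(2)*l^2 - 36*l + 28*sqrt(2))/(5*(l^6 - 3*sqrt(2)*l^5 - 6*l^4 + 22*sqrt(2)*l^3 + 24*l^2 - 48*sqrt(2)*l - 64))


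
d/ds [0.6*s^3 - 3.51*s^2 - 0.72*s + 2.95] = 1.8*s^2 - 7.02*s - 0.72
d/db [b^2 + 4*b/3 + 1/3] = 2*b + 4/3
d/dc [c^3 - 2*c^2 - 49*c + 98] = 3*c^2 - 4*c - 49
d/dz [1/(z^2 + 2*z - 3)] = 2*(-z - 1)/(z^2 + 2*z - 3)^2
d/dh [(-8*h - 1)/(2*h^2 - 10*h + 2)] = (4*h^2 + h - 13/2)/(h^4 - 10*h^3 + 27*h^2 - 10*h + 1)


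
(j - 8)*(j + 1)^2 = j^3 - 6*j^2 - 15*j - 8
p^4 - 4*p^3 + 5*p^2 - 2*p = p*(p - 2)*(p - 1)^2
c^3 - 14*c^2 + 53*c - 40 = (c - 8)*(c - 5)*(c - 1)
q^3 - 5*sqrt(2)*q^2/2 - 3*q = q*(q - 3*sqrt(2))*(q + sqrt(2)/2)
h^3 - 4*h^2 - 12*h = h*(h - 6)*(h + 2)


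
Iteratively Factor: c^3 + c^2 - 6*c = (c - 2)*(c^2 + 3*c) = c*(c - 2)*(c + 3)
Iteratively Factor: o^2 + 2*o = (o)*(o + 2)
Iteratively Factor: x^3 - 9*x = (x - 3)*(x^2 + 3*x) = x*(x - 3)*(x + 3)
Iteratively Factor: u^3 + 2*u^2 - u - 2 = (u + 2)*(u^2 - 1) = (u + 1)*(u + 2)*(u - 1)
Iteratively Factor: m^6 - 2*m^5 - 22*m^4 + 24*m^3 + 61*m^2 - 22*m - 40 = (m + 1)*(m^5 - 3*m^4 - 19*m^3 + 43*m^2 + 18*m - 40) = (m - 2)*(m + 1)*(m^4 - m^3 - 21*m^2 + m + 20) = (m - 5)*(m - 2)*(m + 1)*(m^3 + 4*m^2 - m - 4) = (m - 5)*(m - 2)*(m - 1)*(m + 1)*(m^2 + 5*m + 4) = (m - 5)*(m - 2)*(m - 1)*(m + 1)*(m + 4)*(m + 1)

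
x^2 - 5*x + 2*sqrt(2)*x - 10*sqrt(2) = (x - 5)*(x + 2*sqrt(2))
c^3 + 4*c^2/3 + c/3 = c*(c + 1/3)*(c + 1)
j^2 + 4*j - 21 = (j - 3)*(j + 7)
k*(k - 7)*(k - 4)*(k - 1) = k^4 - 12*k^3 + 39*k^2 - 28*k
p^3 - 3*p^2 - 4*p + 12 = (p - 3)*(p - 2)*(p + 2)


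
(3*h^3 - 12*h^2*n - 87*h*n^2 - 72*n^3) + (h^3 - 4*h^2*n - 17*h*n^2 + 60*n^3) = 4*h^3 - 16*h^2*n - 104*h*n^2 - 12*n^3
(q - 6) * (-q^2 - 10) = -q^3 + 6*q^2 - 10*q + 60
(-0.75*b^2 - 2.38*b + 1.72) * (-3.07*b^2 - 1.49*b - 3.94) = 2.3025*b^4 + 8.4241*b^3 + 1.2208*b^2 + 6.8144*b - 6.7768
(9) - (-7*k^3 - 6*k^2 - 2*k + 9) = 7*k^3 + 6*k^2 + 2*k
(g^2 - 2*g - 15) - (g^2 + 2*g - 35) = 20 - 4*g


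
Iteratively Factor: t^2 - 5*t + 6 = (t - 3)*(t - 2)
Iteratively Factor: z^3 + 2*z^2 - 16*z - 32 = (z + 2)*(z^2 - 16) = (z + 2)*(z + 4)*(z - 4)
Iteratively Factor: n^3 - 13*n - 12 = (n - 4)*(n^2 + 4*n + 3) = (n - 4)*(n + 3)*(n + 1)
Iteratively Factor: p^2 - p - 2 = (p - 2)*(p + 1)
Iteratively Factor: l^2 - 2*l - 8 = (l + 2)*(l - 4)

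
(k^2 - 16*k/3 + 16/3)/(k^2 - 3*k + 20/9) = 3*(k - 4)/(3*k - 5)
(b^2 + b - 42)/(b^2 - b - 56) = (b - 6)/(b - 8)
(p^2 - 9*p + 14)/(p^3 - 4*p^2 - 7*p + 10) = (p^2 - 9*p + 14)/(p^3 - 4*p^2 - 7*p + 10)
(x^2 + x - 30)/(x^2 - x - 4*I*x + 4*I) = (x^2 + x - 30)/(x^2 - x - 4*I*x + 4*I)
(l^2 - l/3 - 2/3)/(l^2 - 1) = (l + 2/3)/(l + 1)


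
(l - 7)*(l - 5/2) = l^2 - 19*l/2 + 35/2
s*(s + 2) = s^2 + 2*s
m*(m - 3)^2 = m^3 - 6*m^2 + 9*m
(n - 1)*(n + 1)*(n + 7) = n^3 + 7*n^2 - n - 7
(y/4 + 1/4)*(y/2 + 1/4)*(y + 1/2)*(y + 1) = y^4/8 + 3*y^3/8 + 13*y^2/32 + 3*y/16 + 1/32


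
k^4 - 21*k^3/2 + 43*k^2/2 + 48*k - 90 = (k - 6)*(k - 5)*(k - 3/2)*(k + 2)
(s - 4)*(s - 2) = s^2 - 6*s + 8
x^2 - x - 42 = (x - 7)*(x + 6)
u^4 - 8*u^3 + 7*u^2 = u^2*(u - 7)*(u - 1)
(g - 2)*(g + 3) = g^2 + g - 6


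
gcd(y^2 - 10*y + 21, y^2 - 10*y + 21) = y^2 - 10*y + 21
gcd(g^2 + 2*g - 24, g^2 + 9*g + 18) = g + 6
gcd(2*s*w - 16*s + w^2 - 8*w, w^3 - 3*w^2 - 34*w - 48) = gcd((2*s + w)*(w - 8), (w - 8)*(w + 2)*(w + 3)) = w - 8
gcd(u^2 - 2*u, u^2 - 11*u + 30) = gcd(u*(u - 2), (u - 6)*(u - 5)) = 1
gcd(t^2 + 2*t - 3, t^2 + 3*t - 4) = t - 1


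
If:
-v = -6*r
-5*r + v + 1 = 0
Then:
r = -1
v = -6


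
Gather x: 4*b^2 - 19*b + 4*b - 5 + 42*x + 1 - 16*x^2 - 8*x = 4*b^2 - 15*b - 16*x^2 + 34*x - 4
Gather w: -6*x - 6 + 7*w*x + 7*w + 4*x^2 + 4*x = w*(7*x + 7) + 4*x^2 - 2*x - 6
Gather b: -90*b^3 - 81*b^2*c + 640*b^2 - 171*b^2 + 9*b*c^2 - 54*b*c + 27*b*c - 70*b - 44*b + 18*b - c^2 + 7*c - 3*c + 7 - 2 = -90*b^3 + b^2*(469 - 81*c) + b*(9*c^2 - 27*c - 96) - c^2 + 4*c + 5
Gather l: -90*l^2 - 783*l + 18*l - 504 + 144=-90*l^2 - 765*l - 360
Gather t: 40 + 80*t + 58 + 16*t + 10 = 96*t + 108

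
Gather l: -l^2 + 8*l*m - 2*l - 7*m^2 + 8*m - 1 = -l^2 + l*(8*m - 2) - 7*m^2 + 8*m - 1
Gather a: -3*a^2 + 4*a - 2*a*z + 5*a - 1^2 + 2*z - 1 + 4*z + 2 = -3*a^2 + a*(9 - 2*z) + 6*z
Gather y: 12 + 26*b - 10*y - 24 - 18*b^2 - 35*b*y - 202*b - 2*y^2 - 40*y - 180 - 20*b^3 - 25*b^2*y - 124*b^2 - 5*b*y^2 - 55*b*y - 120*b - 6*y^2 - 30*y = -20*b^3 - 142*b^2 - 296*b + y^2*(-5*b - 8) + y*(-25*b^2 - 90*b - 80) - 192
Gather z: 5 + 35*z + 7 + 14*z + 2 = 49*z + 14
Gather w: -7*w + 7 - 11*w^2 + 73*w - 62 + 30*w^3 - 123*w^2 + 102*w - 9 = 30*w^3 - 134*w^2 + 168*w - 64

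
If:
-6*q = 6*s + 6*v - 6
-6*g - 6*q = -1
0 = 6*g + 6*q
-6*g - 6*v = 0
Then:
No Solution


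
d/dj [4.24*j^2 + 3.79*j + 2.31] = 8.48*j + 3.79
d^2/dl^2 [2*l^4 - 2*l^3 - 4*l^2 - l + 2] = 24*l^2 - 12*l - 8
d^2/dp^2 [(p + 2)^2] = 2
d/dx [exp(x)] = exp(x)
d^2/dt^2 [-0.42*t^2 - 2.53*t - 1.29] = -0.840000000000000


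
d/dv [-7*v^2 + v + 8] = 1 - 14*v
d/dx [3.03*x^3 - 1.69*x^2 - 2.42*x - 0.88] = 9.09*x^2 - 3.38*x - 2.42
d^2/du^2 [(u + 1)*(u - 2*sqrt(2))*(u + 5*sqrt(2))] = 6*u + 2 + 6*sqrt(2)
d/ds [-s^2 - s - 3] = -2*s - 1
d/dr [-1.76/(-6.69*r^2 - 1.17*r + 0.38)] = (-23.5488*r - 2.0592)/(6.69*r^2 + 1.17*r - 0.38)^2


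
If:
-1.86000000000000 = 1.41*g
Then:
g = -1.32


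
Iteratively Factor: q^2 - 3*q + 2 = (q - 2)*(q - 1)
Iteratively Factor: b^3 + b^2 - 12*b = (b - 3)*(b^2 + 4*b) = b*(b - 3)*(b + 4)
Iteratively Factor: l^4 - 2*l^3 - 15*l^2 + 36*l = (l + 4)*(l^3 - 6*l^2 + 9*l) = (l - 3)*(l + 4)*(l^2 - 3*l) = (l - 3)^2*(l + 4)*(l)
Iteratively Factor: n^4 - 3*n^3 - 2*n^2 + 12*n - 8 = (n - 2)*(n^3 - n^2 - 4*n + 4) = (n - 2)^2*(n^2 + n - 2) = (n - 2)^2*(n - 1)*(n + 2)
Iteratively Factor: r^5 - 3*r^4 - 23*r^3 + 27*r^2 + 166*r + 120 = (r - 5)*(r^4 + 2*r^3 - 13*r^2 - 38*r - 24) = (r - 5)*(r + 1)*(r^3 + r^2 - 14*r - 24) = (r - 5)*(r + 1)*(r + 2)*(r^2 - r - 12) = (r - 5)*(r - 4)*(r + 1)*(r + 2)*(r + 3)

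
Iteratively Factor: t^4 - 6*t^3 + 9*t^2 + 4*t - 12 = (t - 2)*(t^3 - 4*t^2 + t + 6) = (t - 3)*(t - 2)*(t^2 - t - 2) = (t - 3)*(t - 2)*(t + 1)*(t - 2)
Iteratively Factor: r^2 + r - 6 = (r + 3)*(r - 2)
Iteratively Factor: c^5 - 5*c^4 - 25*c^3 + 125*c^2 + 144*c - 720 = (c + 3)*(c^4 - 8*c^3 - c^2 + 128*c - 240) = (c + 3)*(c + 4)*(c^3 - 12*c^2 + 47*c - 60) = (c - 5)*(c + 3)*(c + 4)*(c^2 - 7*c + 12) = (c - 5)*(c - 3)*(c + 3)*(c + 4)*(c - 4)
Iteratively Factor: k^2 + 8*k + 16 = (k + 4)*(k + 4)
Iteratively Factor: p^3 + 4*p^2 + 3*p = (p + 3)*(p^2 + p) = p*(p + 3)*(p + 1)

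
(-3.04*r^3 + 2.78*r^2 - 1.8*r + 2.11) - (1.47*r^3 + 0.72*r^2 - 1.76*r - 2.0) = -4.51*r^3 + 2.06*r^2 - 0.04*r + 4.11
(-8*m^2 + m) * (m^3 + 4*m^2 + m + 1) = -8*m^5 - 31*m^4 - 4*m^3 - 7*m^2 + m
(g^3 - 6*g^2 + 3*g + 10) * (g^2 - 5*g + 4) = g^5 - 11*g^4 + 37*g^3 - 29*g^2 - 38*g + 40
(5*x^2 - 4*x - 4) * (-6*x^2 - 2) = -30*x^4 + 24*x^3 + 14*x^2 + 8*x + 8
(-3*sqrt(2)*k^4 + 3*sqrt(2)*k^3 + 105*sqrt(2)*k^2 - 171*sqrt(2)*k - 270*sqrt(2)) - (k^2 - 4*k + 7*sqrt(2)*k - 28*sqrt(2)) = -3*sqrt(2)*k^4 + 3*sqrt(2)*k^3 - k^2 + 105*sqrt(2)*k^2 - 178*sqrt(2)*k + 4*k - 242*sqrt(2)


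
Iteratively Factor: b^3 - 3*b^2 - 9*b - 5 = (b + 1)*(b^2 - 4*b - 5) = (b - 5)*(b + 1)*(b + 1)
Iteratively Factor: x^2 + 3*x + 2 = (x + 1)*(x + 2)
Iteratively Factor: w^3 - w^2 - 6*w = (w)*(w^2 - w - 6) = w*(w - 3)*(w + 2)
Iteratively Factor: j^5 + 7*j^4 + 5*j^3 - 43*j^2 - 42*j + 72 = (j - 2)*(j^4 + 9*j^3 + 23*j^2 + 3*j - 36) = (j - 2)*(j - 1)*(j^3 + 10*j^2 + 33*j + 36) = (j - 2)*(j - 1)*(j + 3)*(j^2 + 7*j + 12) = (j - 2)*(j - 1)*(j + 3)^2*(j + 4)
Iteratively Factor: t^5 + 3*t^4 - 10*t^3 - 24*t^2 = (t - 3)*(t^4 + 6*t^3 + 8*t^2) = (t - 3)*(t + 2)*(t^3 + 4*t^2) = (t - 3)*(t + 2)*(t + 4)*(t^2) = t*(t - 3)*(t + 2)*(t + 4)*(t)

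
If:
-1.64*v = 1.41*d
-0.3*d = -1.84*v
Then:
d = 0.00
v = 0.00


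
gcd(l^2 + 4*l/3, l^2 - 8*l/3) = l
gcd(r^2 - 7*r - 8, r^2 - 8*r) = r - 8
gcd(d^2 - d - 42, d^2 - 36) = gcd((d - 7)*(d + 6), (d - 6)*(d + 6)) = d + 6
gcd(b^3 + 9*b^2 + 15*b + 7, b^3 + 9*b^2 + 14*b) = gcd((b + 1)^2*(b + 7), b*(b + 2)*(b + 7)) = b + 7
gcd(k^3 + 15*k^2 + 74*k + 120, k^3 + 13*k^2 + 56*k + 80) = k^2 + 9*k + 20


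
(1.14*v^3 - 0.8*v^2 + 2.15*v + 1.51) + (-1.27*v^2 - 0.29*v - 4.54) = 1.14*v^3 - 2.07*v^2 + 1.86*v - 3.03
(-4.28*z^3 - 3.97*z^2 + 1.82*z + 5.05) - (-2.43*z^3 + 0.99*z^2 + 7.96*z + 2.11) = -1.85*z^3 - 4.96*z^2 - 6.14*z + 2.94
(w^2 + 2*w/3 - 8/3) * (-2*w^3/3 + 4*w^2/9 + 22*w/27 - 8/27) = -2*w^5/3 + 26*w^3/9 - 76*w^2/81 - 64*w/27 + 64/81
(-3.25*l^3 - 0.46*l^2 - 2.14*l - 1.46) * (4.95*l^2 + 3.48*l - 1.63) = -16.0875*l^5 - 13.587*l^4 - 6.8963*l^3 - 13.9244*l^2 - 1.5926*l + 2.3798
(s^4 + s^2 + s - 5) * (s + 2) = s^5 + 2*s^4 + s^3 + 3*s^2 - 3*s - 10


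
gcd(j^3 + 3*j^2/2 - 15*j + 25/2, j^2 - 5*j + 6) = 1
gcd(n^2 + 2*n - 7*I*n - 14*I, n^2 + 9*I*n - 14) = 1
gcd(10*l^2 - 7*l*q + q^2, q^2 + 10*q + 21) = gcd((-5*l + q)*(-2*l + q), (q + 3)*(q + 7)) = 1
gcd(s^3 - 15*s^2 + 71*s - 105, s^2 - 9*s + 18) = s - 3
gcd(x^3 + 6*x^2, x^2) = x^2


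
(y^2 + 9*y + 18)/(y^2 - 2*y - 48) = (y + 3)/(y - 8)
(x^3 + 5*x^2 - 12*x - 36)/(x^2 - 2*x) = (x^3 + 5*x^2 - 12*x - 36)/(x*(x - 2))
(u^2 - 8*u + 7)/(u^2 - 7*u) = (u - 1)/u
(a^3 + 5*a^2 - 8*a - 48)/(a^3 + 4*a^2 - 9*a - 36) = (a + 4)/(a + 3)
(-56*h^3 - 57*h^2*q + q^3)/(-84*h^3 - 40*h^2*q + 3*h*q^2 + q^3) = (-8*h^2 - 7*h*q + q^2)/(-12*h^2 - 4*h*q + q^2)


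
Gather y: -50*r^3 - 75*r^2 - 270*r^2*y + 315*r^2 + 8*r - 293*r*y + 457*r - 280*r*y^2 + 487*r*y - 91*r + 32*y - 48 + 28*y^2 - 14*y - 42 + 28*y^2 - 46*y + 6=-50*r^3 + 240*r^2 + 374*r + y^2*(56 - 280*r) + y*(-270*r^2 + 194*r - 28) - 84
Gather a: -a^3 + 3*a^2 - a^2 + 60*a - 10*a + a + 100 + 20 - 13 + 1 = -a^3 + 2*a^2 + 51*a + 108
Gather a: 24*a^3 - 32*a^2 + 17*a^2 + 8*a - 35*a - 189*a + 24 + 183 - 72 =24*a^3 - 15*a^2 - 216*a + 135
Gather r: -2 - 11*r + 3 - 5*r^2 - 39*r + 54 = -5*r^2 - 50*r + 55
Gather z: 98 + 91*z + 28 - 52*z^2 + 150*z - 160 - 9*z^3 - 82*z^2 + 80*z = -9*z^3 - 134*z^2 + 321*z - 34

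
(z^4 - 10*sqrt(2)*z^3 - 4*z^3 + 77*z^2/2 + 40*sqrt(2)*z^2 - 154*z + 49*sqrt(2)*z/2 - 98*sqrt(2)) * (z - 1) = z^5 - 10*sqrt(2)*z^4 - 5*z^4 + 85*z^3/2 + 50*sqrt(2)*z^3 - 385*z^2/2 - 31*sqrt(2)*z^2/2 - 245*sqrt(2)*z/2 + 154*z + 98*sqrt(2)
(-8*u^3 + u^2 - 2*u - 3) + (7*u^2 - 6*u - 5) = -8*u^3 + 8*u^2 - 8*u - 8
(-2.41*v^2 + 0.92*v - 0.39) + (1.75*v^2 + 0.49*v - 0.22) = -0.66*v^2 + 1.41*v - 0.61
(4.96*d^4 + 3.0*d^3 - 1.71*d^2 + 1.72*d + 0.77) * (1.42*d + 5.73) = 7.0432*d^5 + 32.6808*d^4 + 14.7618*d^3 - 7.3559*d^2 + 10.949*d + 4.4121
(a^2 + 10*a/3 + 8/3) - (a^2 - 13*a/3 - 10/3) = 23*a/3 + 6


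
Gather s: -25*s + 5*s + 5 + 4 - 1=8 - 20*s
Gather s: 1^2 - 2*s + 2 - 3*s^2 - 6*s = -3*s^2 - 8*s + 3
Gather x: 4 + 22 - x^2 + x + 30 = -x^2 + x + 56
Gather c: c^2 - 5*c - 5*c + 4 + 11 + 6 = c^2 - 10*c + 21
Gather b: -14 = -14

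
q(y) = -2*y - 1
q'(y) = -2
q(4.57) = -10.14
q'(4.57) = -2.00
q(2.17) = -5.34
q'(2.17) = -2.00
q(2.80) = -6.60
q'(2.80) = -2.00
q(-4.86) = 8.72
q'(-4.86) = -2.00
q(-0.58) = 0.16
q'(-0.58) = -2.00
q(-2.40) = 3.80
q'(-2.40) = -2.00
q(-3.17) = 5.34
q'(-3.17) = -2.00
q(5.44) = -11.88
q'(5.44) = -2.00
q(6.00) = -13.00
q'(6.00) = -2.00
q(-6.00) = 11.00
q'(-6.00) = -2.00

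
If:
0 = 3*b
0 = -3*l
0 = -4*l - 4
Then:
No Solution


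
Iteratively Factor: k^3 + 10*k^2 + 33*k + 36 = (k + 4)*(k^2 + 6*k + 9) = (k + 3)*(k + 4)*(k + 3)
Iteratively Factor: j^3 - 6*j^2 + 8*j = (j)*(j^2 - 6*j + 8) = j*(j - 2)*(j - 4)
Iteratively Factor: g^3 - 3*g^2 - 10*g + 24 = (g + 3)*(g^2 - 6*g + 8) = (g - 2)*(g + 3)*(g - 4)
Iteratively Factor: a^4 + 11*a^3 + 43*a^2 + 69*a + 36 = (a + 4)*(a^3 + 7*a^2 + 15*a + 9) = (a + 3)*(a + 4)*(a^2 + 4*a + 3) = (a + 1)*(a + 3)*(a + 4)*(a + 3)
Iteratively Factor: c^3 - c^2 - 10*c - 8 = (c + 1)*(c^2 - 2*c - 8) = (c + 1)*(c + 2)*(c - 4)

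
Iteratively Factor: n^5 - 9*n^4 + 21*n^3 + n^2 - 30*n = (n - 2)*(n^4 - 7*n^3 + 7*n^2 + 15*n) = (n - 5)*(n - 2)*(n^3 - 2*n^2 - 3*n) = (n - 5)*(n - 2)*(n + 1)*(n^2 - 3*n) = (n - 5)*(n - 3)*(n - 2)*(n + 1)*(n)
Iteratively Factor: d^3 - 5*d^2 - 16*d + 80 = (d - 4)*(d^2 - d - 20) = (d - 4)*(d + 4)*(d - 5)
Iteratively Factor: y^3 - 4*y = (y)*(y^2 - 4) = y*(y - 2)*(y + 2)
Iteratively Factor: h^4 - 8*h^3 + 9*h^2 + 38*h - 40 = (h + 2)*(h^3 - 10*h^2 + 29*h - 20) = (h - 5)*(h + 2)*(h^2 - 5*h + 4) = (h - 5)*(h - 4)*(h + 2)*(h - 1)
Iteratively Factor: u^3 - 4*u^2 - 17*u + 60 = (u + 4)*(u^2 - 8*u + 15) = (u - 3)*(u + 4)*(u - 5)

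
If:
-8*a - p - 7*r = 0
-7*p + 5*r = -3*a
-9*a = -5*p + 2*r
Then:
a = 0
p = 0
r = 0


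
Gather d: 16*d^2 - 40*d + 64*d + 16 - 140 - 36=16*d^2 + 24*d - 160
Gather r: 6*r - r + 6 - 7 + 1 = 5*r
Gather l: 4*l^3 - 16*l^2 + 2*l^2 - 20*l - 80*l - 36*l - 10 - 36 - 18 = 4*l^3 - 14*l^2 - 136*l - 64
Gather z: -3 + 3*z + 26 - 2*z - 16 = z + 7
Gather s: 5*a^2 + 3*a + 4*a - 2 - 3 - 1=5*a^2 + 7*a - 6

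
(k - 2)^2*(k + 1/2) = k^3 - 7*k^2/2 + 2*k + 2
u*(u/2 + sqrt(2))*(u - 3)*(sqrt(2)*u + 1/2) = sqrt(2)*u^4/2 - 3*sqrt(2)*u^3/2 + 9*u^3/4 - 27*u^2/4 + sqrt(2)*u^2/2 - 3*sqrt(2)*u/2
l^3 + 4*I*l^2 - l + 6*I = (l - I)*(l + 2*I)*(l + 3*I)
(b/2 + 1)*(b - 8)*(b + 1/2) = b^3/2 - 11*b^2/4 - 19*b/2 - 4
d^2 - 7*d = d*(d - 7)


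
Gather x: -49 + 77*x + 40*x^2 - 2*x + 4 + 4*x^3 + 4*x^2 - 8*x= 4*x^3 + 44*x^2 + 67*x - 45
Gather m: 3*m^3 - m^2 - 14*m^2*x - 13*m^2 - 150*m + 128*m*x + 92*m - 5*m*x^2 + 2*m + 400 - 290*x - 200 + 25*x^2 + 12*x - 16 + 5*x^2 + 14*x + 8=3*m^3 + m^2*(-14*x - 14) + m*(-5*x^2 + 128*x - 56) + 30*x^2 - 264*x + 192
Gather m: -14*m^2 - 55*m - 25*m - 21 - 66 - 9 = -14*m^2 - 80*m - 96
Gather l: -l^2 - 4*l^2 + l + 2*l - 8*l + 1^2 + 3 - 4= -5*l^2 - 5*l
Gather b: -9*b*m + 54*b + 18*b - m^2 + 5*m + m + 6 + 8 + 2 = b*(72 - 9*m) - m^2 + 6*m + 16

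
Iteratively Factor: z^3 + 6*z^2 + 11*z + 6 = (z + 3)*(z^2 + 3*z + 2) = (z + 2)*(z + 3)*(z + 1)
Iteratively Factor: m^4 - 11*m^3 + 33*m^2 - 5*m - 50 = (m - 5)*(m^3 - 6*m^2 + 3*m + 10) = (m - 5)*(m + 1)*(m^2 - 7*m + 10) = (m - 5)*(m - 2)*(m + 1)*(m - 5)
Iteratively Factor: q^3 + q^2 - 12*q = (q)*(q^2 + q - 12) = q*(q - 3)*(q + 4)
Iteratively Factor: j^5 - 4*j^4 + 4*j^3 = (j)*(j^4 - 4*j^3 + 4*j^2) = j^2*(j^3 - 4*j^2 + 4*j) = j^3*(j^2 - 4*j + 4) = j^3*(j - 2)*(j - 2)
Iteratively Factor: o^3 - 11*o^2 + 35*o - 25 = (o - 1)*(o^2 - 10*o + 25) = (o - 5)*(o - 1)*(o - 5)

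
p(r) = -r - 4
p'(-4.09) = -1.00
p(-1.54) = -2.46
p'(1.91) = -1.00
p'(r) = -1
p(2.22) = -6.22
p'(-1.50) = -1.00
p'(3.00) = -1.00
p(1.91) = -5.91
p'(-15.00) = -1.00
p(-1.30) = -2.70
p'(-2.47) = -1.00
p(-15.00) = 11.00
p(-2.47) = -1.53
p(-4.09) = 0.09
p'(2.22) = -1.00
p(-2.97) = -1.03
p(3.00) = -7.00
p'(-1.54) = -1.00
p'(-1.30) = -1.00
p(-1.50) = -2.50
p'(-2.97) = -1.00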